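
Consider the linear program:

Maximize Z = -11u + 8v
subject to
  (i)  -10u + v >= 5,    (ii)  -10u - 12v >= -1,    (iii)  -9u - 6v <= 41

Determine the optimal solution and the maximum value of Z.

u = -83/8, v = 419/48, maximum Z = 4415/24

Feasible corners and Z = -11u + 8v:
  (-59/130, 6/13) → Z = 1129/130
  (-71/69, -365/69) → Z = -31
  (-83/8, 419/48) → Z = 4415/24

At the optimal vertex, -10u - 12v = -1 and -9u - 6v = 41.
Solving simultaneously gives u = -83/8, v = 419/48.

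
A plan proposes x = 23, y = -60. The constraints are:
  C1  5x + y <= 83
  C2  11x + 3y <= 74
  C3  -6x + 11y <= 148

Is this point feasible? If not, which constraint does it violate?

feasible

C1: 55 ≤ 83 ✓
C2: 73 ≤ 74 ✓
C3: -798 ≤ 148 ✓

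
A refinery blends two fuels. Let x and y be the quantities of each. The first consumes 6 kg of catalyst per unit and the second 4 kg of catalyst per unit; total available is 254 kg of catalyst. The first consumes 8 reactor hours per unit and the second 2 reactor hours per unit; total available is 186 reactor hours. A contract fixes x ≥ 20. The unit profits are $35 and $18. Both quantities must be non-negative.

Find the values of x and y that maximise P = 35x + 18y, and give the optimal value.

Vertices and P = 35x + 18y:
  (93/4, 0) → P = 3255/4
  (20, 0) → P = 700
  (20, 13) → P = 934

x = 20, y = 13, maximum P = 934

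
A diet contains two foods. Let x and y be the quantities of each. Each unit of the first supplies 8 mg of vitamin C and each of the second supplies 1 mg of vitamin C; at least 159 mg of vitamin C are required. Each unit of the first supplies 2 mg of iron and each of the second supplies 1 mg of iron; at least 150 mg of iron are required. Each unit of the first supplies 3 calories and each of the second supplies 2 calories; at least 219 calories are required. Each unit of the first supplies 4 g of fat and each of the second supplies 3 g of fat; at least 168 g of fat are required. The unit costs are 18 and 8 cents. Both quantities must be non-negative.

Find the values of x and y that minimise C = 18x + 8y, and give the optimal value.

The feasible region is unbounded (it extends along (0, 1), (1, 0)), but C strictly increases along every unbounded feasible direction, so there is no improving ray and the minimum is attained at a vertex.

The binding constraints are 8x + y = 159 and 2x + y = 150.
Solving simultaneously gives x = 3/2, y = 147.

x = 3/2, y = 147, minimum C = 1203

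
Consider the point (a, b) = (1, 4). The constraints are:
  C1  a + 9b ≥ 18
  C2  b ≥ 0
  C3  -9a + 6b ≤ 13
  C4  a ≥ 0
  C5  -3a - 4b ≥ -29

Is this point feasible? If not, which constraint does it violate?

Constraint C3: -9a + 6b = 15, which is not ≤ 13. All other constraints are satisfied.

not feasible — violates C3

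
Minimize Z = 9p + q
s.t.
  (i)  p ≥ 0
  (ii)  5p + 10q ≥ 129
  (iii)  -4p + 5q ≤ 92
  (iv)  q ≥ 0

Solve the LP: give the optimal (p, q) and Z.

p = 0, q = 129/10, minimum Z = 129/10

Corner points and Z = 9p + q:
  (0, 129/10) → Z = 129/10
  (0, 92/5) → Z = 92/5
  (129/5, 0) → Z = 1161/5
The feasible region is unbounded (it extends along (5, 4), (1, 0)), but Z strictly increases along every unbounded feasible direction, so there is no improving ray and the minimum is attained at a vertex.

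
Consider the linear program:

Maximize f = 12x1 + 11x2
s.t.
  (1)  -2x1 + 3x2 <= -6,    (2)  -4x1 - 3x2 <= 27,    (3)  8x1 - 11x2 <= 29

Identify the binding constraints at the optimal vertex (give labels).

(1) and (3)

Feasible corners and f = 12x1 + 11x2:
  (-7/2, -13/3) → f = -269/3
  (21/2, 5) → f = 181
  (-105/34, -83/17) → f = -1543/17

The maximum is at (21/2, 5). Substituting into each constraint, equality holds for (1) and (3); the remaining constraints have slack.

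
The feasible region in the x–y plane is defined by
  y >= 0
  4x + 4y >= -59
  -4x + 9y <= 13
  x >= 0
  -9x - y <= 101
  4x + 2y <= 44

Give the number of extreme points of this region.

4

Pairwise boundary intersections that survive every other constraint:
  (0, 0)
  (11, 0)
  (0, 13/9)
  (185/22, 57/11)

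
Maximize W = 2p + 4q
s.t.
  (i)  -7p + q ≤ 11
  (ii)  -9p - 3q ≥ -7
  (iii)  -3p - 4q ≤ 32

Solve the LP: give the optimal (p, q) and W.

Vertices and W = 2p + 4q:
  (-13/15, 74/15) → W = 18
  (-76/31, -191/31) → W = -916/31
  (124/27, -103/9) → W = -988/27

p = -13/15, q = 74/15, maximum W = 18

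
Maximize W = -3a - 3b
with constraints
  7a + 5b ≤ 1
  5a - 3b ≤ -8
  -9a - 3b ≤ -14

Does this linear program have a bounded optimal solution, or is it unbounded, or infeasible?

The boundaries 7a + 5b = 1 and 5a - 3b = -8 meet at (-37/46, 61/46), but that point violates -9a - 3b ≤ -14. Every candidate vertex is excluded by some other constraint, so the feasible region is empty.

infeasible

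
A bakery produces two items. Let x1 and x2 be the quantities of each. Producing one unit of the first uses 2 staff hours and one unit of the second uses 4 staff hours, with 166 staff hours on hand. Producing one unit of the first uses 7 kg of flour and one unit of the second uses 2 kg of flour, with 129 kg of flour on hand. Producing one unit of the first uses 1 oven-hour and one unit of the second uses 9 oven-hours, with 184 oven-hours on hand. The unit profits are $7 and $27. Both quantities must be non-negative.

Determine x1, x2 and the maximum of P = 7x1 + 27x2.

The binding constraints are 7x1 + 2x2 = 129 and x1 + 9x2 = 184.
Solving simultaneously gives x1 = 13, x2 = 19.

x1 = 13, x2 = 19, maximum P = 604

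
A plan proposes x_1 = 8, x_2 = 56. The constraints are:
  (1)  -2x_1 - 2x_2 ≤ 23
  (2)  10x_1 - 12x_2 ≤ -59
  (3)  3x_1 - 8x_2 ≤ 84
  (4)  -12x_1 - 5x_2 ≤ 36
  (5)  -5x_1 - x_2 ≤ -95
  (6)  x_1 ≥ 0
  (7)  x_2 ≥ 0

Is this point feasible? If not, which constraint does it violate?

feasible

(1): -128 ≤ 23 ✓
(2): -592 ≤ -59 ✓
(3): -424 ≤ 84 ✓
(4): -376 ≤ 36 ✓
(5): -96 ≤ -95 ✓
(6): 8 ≥ 0 ✓
(7): 56 ≥ 0 ✓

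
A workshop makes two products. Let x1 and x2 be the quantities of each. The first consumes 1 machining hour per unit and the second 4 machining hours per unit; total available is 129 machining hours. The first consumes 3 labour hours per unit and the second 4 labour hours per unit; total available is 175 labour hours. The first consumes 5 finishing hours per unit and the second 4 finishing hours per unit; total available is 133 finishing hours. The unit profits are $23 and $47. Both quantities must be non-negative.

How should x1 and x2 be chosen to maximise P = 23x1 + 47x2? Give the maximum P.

x1 = 1, x2 = 32, maximum P = 1527

Vertices and P = 23x1 + 47x2:
  (0, 0) → P = 0
  (0, 129/4) → P = 6063/4
  (133/5, 0) → P = 3059/5
  (1, 32) → P = 1527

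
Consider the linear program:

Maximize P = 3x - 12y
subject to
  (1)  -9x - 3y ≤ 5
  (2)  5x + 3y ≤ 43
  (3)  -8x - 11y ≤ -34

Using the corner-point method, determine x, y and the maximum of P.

x = 371/31, y = -174/31, maximum P = 3201/31

Extreme points and P = 3x - 12y:
  (-12, 103/3) → P = -448
  (-157/75, 346/75) → P = -1541/25
  (371/31, -174/31) → P = 3201/31

The optimum lies where 5x + 3y = 43 and -8x - 11y = -34.
Solving simultaneously gives x = 371/31, y = -174/31.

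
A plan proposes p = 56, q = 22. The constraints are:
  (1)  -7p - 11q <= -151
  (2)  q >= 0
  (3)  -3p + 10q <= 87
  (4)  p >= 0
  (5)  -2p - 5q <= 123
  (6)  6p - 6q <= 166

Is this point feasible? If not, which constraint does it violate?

Constraint (6): 6p - 6q = 204, which is not ≤ 166. All other constraints are satisfied.

not feasible — violates (6)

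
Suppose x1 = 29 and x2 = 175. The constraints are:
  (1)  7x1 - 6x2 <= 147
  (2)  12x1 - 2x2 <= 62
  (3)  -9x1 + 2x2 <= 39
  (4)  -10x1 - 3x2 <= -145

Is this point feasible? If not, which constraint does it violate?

Constraint (3): -9x1 + 2x2 = 89, which is not ≤ 39. All other constraints are satisfied.

not feasible — violates (3)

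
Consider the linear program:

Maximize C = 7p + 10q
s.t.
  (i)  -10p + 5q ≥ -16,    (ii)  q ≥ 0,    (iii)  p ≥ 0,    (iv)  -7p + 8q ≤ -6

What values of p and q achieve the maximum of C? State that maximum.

At the optimal vertex, -10p + 5q = -16 and -7p + 8q = -6.
Solving simultaneously gives p = 98/45, q = 52/45.

p = 98/45, q = 52/45, maximum C = 134/5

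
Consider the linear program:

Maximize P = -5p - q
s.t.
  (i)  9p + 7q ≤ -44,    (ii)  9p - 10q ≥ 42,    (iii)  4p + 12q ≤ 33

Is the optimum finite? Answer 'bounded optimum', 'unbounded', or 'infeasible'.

From the feasible point (-146/153, -86/17), moving in the direction (-10, -9) keeps every constraint satisfied while P increases without bound.

unbounded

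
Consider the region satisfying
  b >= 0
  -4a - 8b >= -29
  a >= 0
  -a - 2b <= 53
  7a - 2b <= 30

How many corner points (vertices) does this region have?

4

Intersecting each pair of boundary lines and keeping only the points that satisfy every inequality leaves:
  (0, 0)
  (30/7, 0)
  (0, 29/8)
  (149/32, 83/64)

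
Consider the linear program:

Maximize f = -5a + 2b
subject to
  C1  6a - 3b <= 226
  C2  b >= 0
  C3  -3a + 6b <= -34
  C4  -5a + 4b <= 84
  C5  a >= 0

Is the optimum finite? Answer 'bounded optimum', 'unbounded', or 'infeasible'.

Corner points and f = -5a + 2b:
  (113/3, 0) → f = -565/3
  (418/9, 158/9) → f = -1774/9
  (34/3, 0) → f = -170/3
The feasible region has finitely many vertices and no improving ray; the maximum is -170/3 at (34/3, 0).

bounded optimum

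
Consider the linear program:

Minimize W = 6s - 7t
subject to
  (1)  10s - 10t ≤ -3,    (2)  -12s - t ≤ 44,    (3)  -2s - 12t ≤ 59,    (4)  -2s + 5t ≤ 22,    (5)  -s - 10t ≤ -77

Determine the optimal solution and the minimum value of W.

Feasible corners and W = 6s - 7t:
  (41/6, 107/15) → W = -134/15
  (74/11, 773/110) → W = -971/110
  (33/5, 176/25) → W = -242/25

s = 33/5, t = 176/25, minimum W = -242/25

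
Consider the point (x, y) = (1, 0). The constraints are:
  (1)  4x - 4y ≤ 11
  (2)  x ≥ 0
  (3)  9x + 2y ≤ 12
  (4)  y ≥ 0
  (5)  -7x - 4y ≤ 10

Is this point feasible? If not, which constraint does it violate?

feasible

(1): 4 ≤ 11 ✓
(2): 1 ≥ 0 ✓
(3): 9 ≤ 12 ✓
(4): 0 ≥ 0 ✓
(5): -7 ≤ 10 ✓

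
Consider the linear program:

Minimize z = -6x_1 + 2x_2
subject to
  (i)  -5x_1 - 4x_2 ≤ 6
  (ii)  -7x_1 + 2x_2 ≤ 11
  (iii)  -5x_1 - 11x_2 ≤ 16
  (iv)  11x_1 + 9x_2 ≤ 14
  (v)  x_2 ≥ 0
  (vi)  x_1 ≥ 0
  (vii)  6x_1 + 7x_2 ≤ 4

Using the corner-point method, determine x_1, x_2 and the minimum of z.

Corner points and z = -6x_1 + 2x_2:
  (0, 0) → z = 0
  (2/3, 0) → z = -4
  (0, 4/7) → z = 8/7

x_1 = 2/3, x_2 = 0, minimum z = -4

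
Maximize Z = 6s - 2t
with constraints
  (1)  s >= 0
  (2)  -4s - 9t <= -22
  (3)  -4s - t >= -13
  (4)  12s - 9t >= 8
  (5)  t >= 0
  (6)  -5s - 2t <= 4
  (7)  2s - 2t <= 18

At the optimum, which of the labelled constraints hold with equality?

Extreme points and Z = 6s - 2t:
  (95/32, 9/8) → Z = 249/16
  (15/8, 29/18) → Z = 289/36
  (125/48, 31/12) → Z = 251/24

The maximum is at (95/32, 9/8). Substituting into each constraint, equality holds for (2) and (3); the remaining constraints have slack.

(2) and (3)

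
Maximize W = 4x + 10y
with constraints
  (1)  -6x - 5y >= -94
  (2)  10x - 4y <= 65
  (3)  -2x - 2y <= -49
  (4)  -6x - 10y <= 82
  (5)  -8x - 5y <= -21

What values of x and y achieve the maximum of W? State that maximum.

x = -73/2, y = 313/5, maximum W = 480

At the optimal vertex, -6x - 5y = -94 and -8x - 5y = -21.
Solving simultaneously gives x = -73/2, y = 313/5.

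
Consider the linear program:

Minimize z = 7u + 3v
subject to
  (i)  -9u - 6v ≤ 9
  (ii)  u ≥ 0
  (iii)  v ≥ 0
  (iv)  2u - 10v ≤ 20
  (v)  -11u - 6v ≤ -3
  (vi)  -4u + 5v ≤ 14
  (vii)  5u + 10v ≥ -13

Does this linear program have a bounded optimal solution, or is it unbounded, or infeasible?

Feasible corners and z = 7u + 3v:
  (0, 1/2) → z = 3/2
  (0, 14/5) → z = 42/5
  (10, 0) → z = 70
  (3/11, 0) → z = 21/11
The feasible region has finitely many vertices and no improving ray; the minimum is 3/2 at (0, 1/2).

bounded optimum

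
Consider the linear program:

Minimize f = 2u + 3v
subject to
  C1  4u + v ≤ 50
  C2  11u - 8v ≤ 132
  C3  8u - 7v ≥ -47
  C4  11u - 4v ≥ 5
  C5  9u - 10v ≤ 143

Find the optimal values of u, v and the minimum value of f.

u = -261/37, v = -764/37, minimum f = -2814/37

Corner points and f = 2u + 3v:
  (532/43, 22/43) → f = 1130/43
  (101/12, 49/3) → f = 395/6
  (88/19, -385/38) → f = -803/38
  (223/45, 557/45) → f = 2117/45
  (-261/37, -764/37) → f = -2814/37

At the optimal vertex, 11u - 4v = 5 and 9u - 10v = 143.
Solving simultaneously gives u = -261/37, v = -764/37.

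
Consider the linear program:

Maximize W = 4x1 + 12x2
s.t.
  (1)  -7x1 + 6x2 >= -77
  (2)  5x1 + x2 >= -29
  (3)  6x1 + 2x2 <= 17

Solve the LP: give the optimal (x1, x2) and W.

x1 = -75/4, x2 = 259/4, maximum W = 702

Corner points and W = 4x1 + 12x2:
  (-97/37, -588/37) → W = -7444/37
  (128/25, -343/50) → W = -1546/25
  (-75/4, 259/4) → W = 702

At the optimal vertex, 5x1 + x2 = -29 and 6x1 + 2x2 = 17.
Solving simultaneously gives x1 = -75/4, x2 = 259/4.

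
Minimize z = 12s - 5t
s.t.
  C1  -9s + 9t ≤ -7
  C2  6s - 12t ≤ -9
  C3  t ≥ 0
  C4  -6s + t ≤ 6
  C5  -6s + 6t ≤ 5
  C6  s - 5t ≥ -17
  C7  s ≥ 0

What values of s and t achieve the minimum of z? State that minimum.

s = 55/18, t = 41/18, minimum z = 455/18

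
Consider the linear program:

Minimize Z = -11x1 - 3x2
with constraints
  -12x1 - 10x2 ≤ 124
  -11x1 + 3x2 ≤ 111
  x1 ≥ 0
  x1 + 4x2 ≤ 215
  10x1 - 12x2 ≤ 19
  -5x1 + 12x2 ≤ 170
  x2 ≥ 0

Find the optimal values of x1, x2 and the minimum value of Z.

x1 = 189/5, x2 = 359/12, minimum Z = -10111/20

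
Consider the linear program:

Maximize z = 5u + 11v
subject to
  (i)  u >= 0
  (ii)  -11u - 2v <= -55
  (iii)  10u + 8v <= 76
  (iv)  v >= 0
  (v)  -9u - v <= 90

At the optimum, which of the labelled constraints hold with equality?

(ii) and (iii)

Feasible corners and z = 5u + 11v:
  (72/17, 143/34) → z = 2293/34
  (5, 0) → z = 25
  (38/5, 0) → z = 38

The maximum is at (72/17, 143/34). Substituting into each constraint, equality holds for (ii) and (iii); the remaining constraints have slack.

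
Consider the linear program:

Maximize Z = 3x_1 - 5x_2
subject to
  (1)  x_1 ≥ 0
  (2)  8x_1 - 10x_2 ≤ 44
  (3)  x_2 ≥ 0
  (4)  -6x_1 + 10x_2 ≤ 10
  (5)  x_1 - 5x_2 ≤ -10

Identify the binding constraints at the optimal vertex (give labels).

(2) and (5)

Feasible corners and Z = 3x_1 - 5x_2:
  (27, 86/5) → Z = -5
  (32/3, 62/15) → Z = 34/3
  (5/2, 5/2) → Z = -5

The maximum is at (32/3, 62/15). Substituting into each constraint, equality holds for (2) and (5); the remaining constraints have slack.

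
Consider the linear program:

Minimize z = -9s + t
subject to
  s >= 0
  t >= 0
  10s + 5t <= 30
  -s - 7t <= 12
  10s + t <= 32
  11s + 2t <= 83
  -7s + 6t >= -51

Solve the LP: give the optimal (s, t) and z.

s = 3, t = 0, minimum z = -27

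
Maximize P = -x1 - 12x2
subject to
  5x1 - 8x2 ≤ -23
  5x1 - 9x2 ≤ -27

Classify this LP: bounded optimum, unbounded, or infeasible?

unbounded

From the feasible point (9/5, 4), moving in the direction (-9, -5) keeps every constraint satisfied while P increases without bound.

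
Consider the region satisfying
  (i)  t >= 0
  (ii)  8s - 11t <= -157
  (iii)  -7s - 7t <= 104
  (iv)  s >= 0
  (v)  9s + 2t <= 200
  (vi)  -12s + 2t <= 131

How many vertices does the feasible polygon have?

Of the 15 pairwise boundary intersections, those satisfying every inequality are:
  (0, 157/11)
  (82/5, 131/5)
  (0, 131/2)
  (23/7, 1193/14)

4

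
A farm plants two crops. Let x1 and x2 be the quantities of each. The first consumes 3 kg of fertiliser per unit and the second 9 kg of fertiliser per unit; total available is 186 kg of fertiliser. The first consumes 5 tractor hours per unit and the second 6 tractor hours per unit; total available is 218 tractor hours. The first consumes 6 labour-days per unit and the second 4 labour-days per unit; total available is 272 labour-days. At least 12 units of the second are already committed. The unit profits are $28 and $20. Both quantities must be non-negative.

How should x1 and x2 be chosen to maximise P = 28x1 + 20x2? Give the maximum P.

x1 = 26, x2 = 12, maximum P = 968

Corner points and P = 28x1 + 20x2:
  (0, 62/3) → P = 1240/3
  (0, 12) → P = 240
  (26, 12) → P = 968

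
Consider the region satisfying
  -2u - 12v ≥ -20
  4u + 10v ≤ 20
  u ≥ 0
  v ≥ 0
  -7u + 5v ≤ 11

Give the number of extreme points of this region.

4

Pairwise boundary intersections that survive every other constraint:
  (10/7, 10/7)
  (0, 5/3)
  (5, 0)
  (0, 0)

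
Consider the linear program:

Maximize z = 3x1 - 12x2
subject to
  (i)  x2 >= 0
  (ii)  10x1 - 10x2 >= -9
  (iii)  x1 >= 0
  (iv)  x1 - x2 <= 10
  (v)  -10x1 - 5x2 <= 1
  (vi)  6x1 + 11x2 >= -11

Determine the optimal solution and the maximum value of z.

x1 = 10, x2 = 0, maximum z = 30

Vertices and z = 3x1 - 12x2:
  (0, 0) → z = 0
  (10, 0) → z = 30
  (0, 9/10) → z = -54/5
The feasible region is unbounded (it extends along (1, 1)), but z strictly decreases along every unbounded feasible direction, so there is no improving ray and the maximum is attained at a vertex.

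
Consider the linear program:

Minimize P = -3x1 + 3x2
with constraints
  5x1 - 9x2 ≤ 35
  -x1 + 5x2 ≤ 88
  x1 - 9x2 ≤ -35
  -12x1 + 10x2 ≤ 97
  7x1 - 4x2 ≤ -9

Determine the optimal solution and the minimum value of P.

x1 = 1, x2 = 4, minimum P = 9

Extreme points and P = -3x1 + 3x2:
  (79/10, 959/50) → P = 846/25
  (307/31, 607/31) → P = 900/31
  (-523/98, 323/98) → P = 1269/49
  (1, 4) → P = 9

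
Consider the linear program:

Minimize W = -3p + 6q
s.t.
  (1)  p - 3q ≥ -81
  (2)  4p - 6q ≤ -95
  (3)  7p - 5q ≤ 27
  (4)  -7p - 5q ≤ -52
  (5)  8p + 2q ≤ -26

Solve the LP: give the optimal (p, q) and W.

Extreme points and W = -3p + 6q:
  (-249/26, 619/26) → W = 4461/26
  (-120/13, 311/13) → W = 2226/13
  (-9, 23) → W = 165

At the optimal vertex, -7p - 5q = -52 and 8p + 2q = -26.
Solving simultaneously gives p = -9, q = 23.

p = -9, q = 23, minimum W = 165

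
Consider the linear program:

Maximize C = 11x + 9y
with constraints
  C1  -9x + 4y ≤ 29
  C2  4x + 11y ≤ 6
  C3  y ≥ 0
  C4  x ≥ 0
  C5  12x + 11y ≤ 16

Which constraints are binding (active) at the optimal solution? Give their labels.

C3 and C5

Vertices and C = 11x + 9y:
  (0, 6/11) → C = 54/11
  (5/4, 1/11) → C = 641/44
  (0, 0) → C = 0
  (4/3, 0) → C = 44/3

The maximum is at (4/3, 0). Substituting into each constraint, equality holds for C3 and C5; the remaining constraints have slack.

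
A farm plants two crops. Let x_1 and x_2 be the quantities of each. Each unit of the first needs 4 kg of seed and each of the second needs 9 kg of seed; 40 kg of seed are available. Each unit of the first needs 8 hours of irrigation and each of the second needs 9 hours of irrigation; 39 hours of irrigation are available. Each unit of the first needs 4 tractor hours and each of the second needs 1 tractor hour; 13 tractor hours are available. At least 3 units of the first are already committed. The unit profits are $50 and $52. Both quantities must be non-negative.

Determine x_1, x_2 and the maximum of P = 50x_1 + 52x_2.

x_1 = 3, x_2 = 1, maximum P = 202

Corner points and P = 50x_1 + 52x_2:
  (13/4, 0) → P = 325/2
  (3, 0) → P = 150
  (3, 1) → P = 202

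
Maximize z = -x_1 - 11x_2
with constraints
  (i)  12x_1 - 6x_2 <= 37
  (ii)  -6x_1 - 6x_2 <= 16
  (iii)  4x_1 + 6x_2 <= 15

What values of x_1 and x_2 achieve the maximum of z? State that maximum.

The binding constraints are 12x_1 - 6x_2 = 37 and -6x_1 - 6x_2 = 16.
Solving simultaneously gives x_1 = 7/6, x_2 = -23/6.

x_1 = 7/6, x_2 = -23/6, maximum z = 41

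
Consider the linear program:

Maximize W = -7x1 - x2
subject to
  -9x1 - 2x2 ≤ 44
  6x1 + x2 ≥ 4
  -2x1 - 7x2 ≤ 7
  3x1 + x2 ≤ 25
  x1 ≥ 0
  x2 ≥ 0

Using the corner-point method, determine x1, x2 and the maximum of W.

x1 = 0, x2 = 4, maximum W = -4

The optimum lies where 6x1 + x2 = 4 and x1 = 0.
Solving simultaneously gives x1 = 0, x2 = 4.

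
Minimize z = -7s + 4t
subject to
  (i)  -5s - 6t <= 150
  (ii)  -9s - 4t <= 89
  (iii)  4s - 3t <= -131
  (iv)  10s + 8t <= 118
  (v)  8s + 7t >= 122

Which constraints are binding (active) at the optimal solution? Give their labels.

Extreme points and z = -7s + 4t:
  (-37, 61) → z = 503
  (-1111/31, 1810/31) → z = 15017/31
  (-25, 46) → z = 359

The minimum is at (-25, 46). Substituting into each constraint, equality holds for (iv) and (v); the remaining constraints have slack.

(iv) and (v)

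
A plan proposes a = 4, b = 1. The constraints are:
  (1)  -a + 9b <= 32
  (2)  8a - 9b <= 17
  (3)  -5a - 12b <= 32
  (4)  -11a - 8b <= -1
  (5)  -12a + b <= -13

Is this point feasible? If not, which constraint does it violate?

not feasible — violates (2)

Constraint (2): 8a - 9b = 23, which is not ≤ 17. All other constraints are satisfied.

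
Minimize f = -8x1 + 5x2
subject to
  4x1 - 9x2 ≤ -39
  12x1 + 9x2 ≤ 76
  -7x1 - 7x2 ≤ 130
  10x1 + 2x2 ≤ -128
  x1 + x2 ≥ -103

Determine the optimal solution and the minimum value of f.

x1 = -615/49, x2 = -61/49, minimum f = 4615/49

The feasible region is unbounded (it extends along (-1, 1), (-3, 4)), but f strictly increases along every unbounded feasible direction, so there is no improving ray and the minimum is attained at a vertex.

At the optimal vertex, 4x1 - 9x2 = -39 and 10x1 + 2x2 = -128.
Solving simultaneously gives x1 = -615/49, x2 = -61/49.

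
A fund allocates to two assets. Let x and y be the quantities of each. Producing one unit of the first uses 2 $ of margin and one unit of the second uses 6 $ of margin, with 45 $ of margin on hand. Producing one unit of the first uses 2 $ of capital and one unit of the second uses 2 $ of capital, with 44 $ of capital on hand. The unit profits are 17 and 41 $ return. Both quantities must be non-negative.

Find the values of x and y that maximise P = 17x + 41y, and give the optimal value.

The binding constraints are 2x + 6y = 45 and 2x + 2y = 44.
Solving simultaneously gives x = 87/4, y = 1/4.

x = 87/4, y = 1/4, maximum P = 380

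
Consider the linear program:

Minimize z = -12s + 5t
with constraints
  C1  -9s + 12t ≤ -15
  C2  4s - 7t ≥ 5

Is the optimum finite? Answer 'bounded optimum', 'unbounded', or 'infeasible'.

From the feasible point (3, 1), moving in the direction (7, 4) keeps every constraint satisfied while z decreases without bound.

unbounded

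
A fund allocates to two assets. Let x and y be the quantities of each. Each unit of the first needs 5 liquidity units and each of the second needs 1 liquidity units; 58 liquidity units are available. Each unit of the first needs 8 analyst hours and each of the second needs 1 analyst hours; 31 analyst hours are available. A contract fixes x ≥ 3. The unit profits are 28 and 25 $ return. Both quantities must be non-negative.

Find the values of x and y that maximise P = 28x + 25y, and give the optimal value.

Corner points and P = 28x + 25y:
  (31/8, 0) → P = 217/2
  (3, 0) → P = 84
  (3, 7) → P = 259

x = 3, y = 7, maximum P = 259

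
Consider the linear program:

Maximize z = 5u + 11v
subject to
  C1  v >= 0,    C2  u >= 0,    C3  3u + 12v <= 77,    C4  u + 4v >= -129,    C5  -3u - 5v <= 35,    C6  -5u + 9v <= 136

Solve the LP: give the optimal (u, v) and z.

Extreme points and z = 5u + 11v:
  (0, 0) → z = 0
  (77/3, 0) → z = 385/3
  (0, 77/12) → z = 847/12

u = 77/3, v = 0, maximum z = 385/3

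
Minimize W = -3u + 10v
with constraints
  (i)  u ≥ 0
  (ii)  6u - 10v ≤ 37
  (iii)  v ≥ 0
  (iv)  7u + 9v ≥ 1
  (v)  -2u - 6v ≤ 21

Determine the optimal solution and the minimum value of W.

Extreme points and W = -3u + 10v:
  (0, 1/9) → W = 10/9
  (37/6, 0) → W = -37/2
  (1/7, 0) → W = -3/7
The feasible region is unbounded (it extends along (0, 1), (5, 3)), but W strictly increases along every unbounded feasible direction, so there is no improving ray and the minimum is attained at a vertex.

The optimum lies where 6u - 10v = 37 and v = 0.
Solving simultaneously gives u = 37/6, v = 0.

u = 37/6, v = 0, minimum W = -37/2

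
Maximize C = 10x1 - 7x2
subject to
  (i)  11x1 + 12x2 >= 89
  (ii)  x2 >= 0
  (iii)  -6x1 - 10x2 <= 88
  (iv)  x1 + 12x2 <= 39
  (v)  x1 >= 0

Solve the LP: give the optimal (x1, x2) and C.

x1 = 39, x2 = 0, maximum C = 390

Vertices and C = 10x1 - 7x2:
  (89/11, 0) → C = 890/11
  (5, 17/6) → C = 181/6
  (39, 0) → C = 390

The binding constraints are x2 = 0 and x1 + 12x2 = 39.
Solving simultaneously gives x1 = 39, x2 = 0.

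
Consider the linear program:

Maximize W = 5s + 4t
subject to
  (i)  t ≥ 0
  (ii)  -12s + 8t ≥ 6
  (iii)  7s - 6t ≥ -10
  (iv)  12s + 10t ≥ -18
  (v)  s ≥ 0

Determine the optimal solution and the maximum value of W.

At the optimal vertex, -12s + 8t = 6 and 7s - 6t = -10.
Solving simultaneously gives s = 11/4, t = 39/8.

s = 11/4, t = 39/8, maximum W = 133/4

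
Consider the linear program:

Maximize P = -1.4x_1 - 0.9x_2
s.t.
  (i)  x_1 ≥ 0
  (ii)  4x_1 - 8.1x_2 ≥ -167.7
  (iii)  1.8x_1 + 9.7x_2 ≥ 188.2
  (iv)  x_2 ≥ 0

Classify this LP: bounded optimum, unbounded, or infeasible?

Corner points and P = -1.4x_1 - 0.9x_2:
  (0, 559/27) → P = -559/30
  (0, 1882/97) → P = -8469/485
  (941/9, 0) → P = -6587/45
The feasible region has finitely many vertices and no improving ray; the maximum is -8469/485 at (0, 1882/97).

bounded optimum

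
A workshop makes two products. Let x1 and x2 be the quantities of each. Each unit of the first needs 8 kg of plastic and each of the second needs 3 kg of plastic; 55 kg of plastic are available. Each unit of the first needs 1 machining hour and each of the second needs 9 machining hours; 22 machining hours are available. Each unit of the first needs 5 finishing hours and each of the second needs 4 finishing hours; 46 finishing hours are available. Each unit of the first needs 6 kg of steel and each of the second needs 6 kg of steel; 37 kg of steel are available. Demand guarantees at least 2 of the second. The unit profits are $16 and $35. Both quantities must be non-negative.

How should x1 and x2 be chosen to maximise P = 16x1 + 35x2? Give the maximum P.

x1 = 4, x2 = 2, maximum P = 134

Corner points and P = 16x1 + 35x2:
  (0, 22/9) → P = 770/9
  (0, 2) → P = 70
  (4, 2) → P = 134

At the optimal vertex, x1 + 9x2 = 22 and x2 = 2.
Solving simultaneously gives x1 = 4, x2 = 2.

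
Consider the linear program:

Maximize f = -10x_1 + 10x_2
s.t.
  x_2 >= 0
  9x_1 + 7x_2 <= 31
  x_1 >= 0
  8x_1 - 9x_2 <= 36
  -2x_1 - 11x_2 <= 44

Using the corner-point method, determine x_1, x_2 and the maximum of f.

Corner points and f = -10x_1 + 10x_2:
  (31/9, 0) → f = -310/9
  (0, 0) → f = 0
  (0, 31/7) → f = 310/7

x_1 = 0, x_2 = 31/7, maximum f = 310/7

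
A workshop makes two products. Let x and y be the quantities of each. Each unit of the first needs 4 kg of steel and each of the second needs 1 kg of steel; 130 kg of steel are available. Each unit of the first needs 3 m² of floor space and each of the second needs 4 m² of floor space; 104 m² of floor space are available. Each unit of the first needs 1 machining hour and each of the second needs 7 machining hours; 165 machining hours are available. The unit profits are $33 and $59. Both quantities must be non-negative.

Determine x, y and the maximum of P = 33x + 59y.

x = 4, y = 23, maximum P = 1489

Vertices and P = 33x + 59y:
  (0, 0) → P = 0
  (0, 165/7) → P = 9735/7
  (65/2, 0) → P = 2145/2
  (32, 2) → P = 1174
  (4, 23) → P = 1489

At the optimal vertex, 3x + 4y = 104 and x + 7y = 165.
Solving simultaneously gives x = 4, y = 23.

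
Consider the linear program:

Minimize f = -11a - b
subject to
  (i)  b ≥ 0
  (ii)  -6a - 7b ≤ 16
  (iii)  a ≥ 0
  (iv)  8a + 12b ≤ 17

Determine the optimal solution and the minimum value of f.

a = 17/8, b = 0, minimum f = -187/8

The optimum lies where b = 0 and 8a + 12b = 17.
Solving simultaneously gives a = 17/8, b = 0.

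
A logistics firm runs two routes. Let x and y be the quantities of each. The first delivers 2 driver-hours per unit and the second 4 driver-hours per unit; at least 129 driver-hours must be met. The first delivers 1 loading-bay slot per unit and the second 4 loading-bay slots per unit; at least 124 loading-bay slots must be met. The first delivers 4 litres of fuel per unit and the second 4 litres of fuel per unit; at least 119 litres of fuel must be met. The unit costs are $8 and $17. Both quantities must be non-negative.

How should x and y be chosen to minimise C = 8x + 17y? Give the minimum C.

x = 5, y = 119/4, minimum C = 2183/4

Feasible corners and C = 8x + 17y:
  (0, 129/4) → C = 2193/4
  (124, 0) → C = 992
  (5, 119/4) → C = 2183/4
The feasible region is unbounded (it extends along (0, 1), (1, 0)), but C strictly increases along every unbounded feasible direction, so there is no improving ray and the minimum is attained at a vertex.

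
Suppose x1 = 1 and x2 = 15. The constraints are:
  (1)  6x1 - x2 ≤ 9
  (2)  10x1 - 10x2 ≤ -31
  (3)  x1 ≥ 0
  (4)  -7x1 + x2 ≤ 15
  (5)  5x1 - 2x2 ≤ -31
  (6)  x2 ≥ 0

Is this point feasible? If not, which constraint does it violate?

not feasible — violates (5)

Constraint (5): 5x1 - 2x2 = -25, which is not ≤ -31. All other constraints are satisfied.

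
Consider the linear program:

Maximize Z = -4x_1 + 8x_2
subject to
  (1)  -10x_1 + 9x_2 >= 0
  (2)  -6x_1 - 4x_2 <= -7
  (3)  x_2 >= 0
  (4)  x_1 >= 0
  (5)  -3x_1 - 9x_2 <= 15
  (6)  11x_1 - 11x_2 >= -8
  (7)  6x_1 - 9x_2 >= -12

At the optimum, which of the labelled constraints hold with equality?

(1) and (7)

Extreme points and Z = -4x_1 + 8x_2:
  (63/94, 35/47) → Z = 154/47
  (3, 10/3) → Z = 44/3
  (9/22, 25/22) → Z = 82/11
  (20/11, 28/11) → Z = 144/11

The maximum is at (3, 10/3). Substituting into each constraint, equality holds for (1) and (7); the remaining constraints have slack.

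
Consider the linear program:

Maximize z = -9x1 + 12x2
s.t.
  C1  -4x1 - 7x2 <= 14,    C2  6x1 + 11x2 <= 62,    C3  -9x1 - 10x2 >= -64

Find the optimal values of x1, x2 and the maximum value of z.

Feasible corners and z = -9x1 + 12x2:
  (-294, 166) → z = 4638
  (588/23, -382/23) → z = -9876/23
  (28/13, 58/13) → z = 444/13

The binding constraints are -4x1 - 7x2 = 14 and 6x1 + 11x2 = 62.
Solving simultaneously gives x1 = -294, x2 = 166.

x1 = -294, x2 = 166, maximum z = 4638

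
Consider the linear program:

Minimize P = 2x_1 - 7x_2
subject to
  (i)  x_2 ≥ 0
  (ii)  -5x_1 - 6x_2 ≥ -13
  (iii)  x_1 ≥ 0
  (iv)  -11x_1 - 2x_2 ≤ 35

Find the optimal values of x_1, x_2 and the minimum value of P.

Corner points and P = 2x_1 - 7x_2:
  (13/5, 0) → P = 26/5
  (0, 0) → P = 0
  (0, 13/6) → P = -91/6

x_1 = 0, x_2 = 13/6, minimum P = -91/6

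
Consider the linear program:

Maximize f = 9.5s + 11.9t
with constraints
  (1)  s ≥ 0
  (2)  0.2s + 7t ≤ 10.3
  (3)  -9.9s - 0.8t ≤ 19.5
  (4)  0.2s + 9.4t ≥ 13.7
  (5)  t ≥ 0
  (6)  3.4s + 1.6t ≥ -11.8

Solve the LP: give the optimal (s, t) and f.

Extreme points and f = 9.5s + 11.9t:
  (0, 103/70) → f = 1751/100
  (0, 137/94) → f = 16303/940
  (23/12, 17/12) → f = 526/15

The optimum lies where 0.2s + 7t = 10.3 and 0.2s + 9.4t = 13.7.
Solving simultaneously gives s = 23/12, t = 17/12.

s = 23/12, t = 17/12, maximum f = 526/15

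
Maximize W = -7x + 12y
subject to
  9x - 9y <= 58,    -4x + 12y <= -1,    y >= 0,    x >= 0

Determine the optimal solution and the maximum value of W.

Extreme points and W = -7x + 12y:
  (229/24, 223/72) → W = -237/8
  (58/9, 0) → W = -406/9
  (1/4, 0) → W = -7/4

The optimum lies where -4x + 12y = -1 and y = 0.
Solving simultaneously gives x = 1/4, y = 0.

x = 1/4, y = 0, maximum W = -7/4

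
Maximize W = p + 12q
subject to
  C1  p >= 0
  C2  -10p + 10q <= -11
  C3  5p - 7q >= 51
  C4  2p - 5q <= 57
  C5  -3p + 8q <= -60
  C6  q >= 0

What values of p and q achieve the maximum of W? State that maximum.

p = 156, q = 51, maximum W = 768

Extreme points and W = p + 12q:
  (156, 51) → W = 768
  (57/2, 0) → W = 57/2
  (20, 0) → W = 20

The optimum lies where 2p - 5q = 57 and -3p + 8q = -60.
Solving simultaneously gives p = 156, q = 51.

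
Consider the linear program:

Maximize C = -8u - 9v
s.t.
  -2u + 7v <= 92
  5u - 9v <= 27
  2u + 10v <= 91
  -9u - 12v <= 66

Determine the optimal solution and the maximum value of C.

Corner points and C = -8u - 9v:
  (-283/34, 183/17) → C = -515/17
  (-18, 8) → C = 72
  (1089/68, 401/68) → C = -12321/68
  (-90/47, -191/47) → C = 2439/47

u = -18, v = 8, maximum C = 72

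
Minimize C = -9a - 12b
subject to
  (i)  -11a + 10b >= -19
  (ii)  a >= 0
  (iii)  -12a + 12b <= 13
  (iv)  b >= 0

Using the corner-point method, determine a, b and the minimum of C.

Feasible corners and C = -9a - 12b:
  (179/6, 371/12) → C = -1279/2
  (19/11, 0) → C = -171/11
  (0, 13/12) → C = -13
  (0, 0) → C = 0

At the optimal vertex, -11a + 10b = -19 and -12a + 12b = 13.
Solving simultaneously gives a = 179/6, b = 371/12.

a = 179/6, b = 371/12, minimum C = -1279/2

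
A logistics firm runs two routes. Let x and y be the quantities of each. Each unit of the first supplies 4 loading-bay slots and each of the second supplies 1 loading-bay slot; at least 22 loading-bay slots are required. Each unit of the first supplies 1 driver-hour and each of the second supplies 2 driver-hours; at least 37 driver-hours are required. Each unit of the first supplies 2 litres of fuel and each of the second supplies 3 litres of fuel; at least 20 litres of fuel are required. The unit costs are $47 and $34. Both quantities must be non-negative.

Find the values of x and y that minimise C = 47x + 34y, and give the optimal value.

x = 1, y = 18, minimum C = 659

Feasible corners and C = 47x + 34y:
  (0, 22) → C = 748
  (37, 0) → C = 1739
  (1, 18) → C = 659
The feasible region is unbounded (it extends along (0, 1), (1, 0)), but C strictly increases along every unbounded feasible direction, so there is no improving ray and the minimum is attained at a vertex.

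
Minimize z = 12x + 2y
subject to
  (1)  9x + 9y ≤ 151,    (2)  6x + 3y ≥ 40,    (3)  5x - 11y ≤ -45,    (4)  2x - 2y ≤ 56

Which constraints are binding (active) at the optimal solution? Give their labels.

Extreme points and z = 12x + 2y:
  (-31/9, 182/9) → z = -8/9
  (157/18, 145/18) → z = 1087/9
  (305/81, 470/81) → z = 4600/81

The minimum is at (-31/9, 182/9). Substituting into each constraint, equality holds for (1) and (2); the remaining constraints have slack.

(1) and (2)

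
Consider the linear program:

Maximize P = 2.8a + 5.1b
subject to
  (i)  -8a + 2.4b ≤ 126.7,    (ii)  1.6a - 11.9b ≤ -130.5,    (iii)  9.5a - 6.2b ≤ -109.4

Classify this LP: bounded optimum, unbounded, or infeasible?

unbounded

From the feasible point (-119453/9136, 5258/571), moving in the direction (6.2, 9.5) keeps every constraint satisfied while P increases without bound.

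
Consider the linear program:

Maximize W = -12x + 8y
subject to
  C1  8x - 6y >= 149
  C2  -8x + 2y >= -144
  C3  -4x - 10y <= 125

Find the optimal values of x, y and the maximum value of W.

x = 185/26, y = -399/26, maximum W = -2706/13

Extreme points and W = -12x + 8y:
  (283/16, -5/4) → W = -889/4
  (185/26, -399/26) → W = -2706/13
  (595/44, -197/11) → W = -3361/11

The binding constraints are 8x - 6y = 149 and -4x - 10y = 125.
Solving simultaneously gives x = 185/26, y = -399/26.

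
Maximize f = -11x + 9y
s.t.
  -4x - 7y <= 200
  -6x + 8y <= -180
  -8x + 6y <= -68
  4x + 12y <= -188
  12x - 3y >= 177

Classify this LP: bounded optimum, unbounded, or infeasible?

bounded optimum

Extreme points and f = -11x + 9y:
  (213/32, -259/8) → f = -11667/32
  (10, -19) → f = -281
The feasible region has finitely many vertices and no improving ray; the maximum is -281 at (10, -19).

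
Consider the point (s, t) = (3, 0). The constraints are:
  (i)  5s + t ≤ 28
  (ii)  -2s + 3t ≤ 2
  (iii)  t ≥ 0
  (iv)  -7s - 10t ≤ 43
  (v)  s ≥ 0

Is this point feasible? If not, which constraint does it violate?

(i): 15 ≤ 28 ✓
(ii): -6 ≤ 2 ✓
(iii): 0 ≥ 0 ✓
(iv): -21 ≤ 43 ✓
(v): 3 ≥ 0 ✓

feasible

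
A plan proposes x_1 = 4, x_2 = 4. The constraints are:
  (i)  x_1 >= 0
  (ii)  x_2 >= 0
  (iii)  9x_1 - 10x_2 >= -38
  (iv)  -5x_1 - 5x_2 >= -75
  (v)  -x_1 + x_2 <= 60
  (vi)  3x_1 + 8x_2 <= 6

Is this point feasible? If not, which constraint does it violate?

Constraint (vi): 3x_1 + 8x_2 = 44, which is not ≤ 6. All other constraints are satisfied.

not feasible — violates (vi)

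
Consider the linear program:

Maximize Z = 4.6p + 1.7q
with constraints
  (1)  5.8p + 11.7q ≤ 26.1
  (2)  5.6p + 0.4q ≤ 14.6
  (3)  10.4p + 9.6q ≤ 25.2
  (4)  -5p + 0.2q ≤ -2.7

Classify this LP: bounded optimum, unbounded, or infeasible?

bounded optimum

Corner points and Z = 4.6p + 1.7q:
  (369/550, 522/275) → Z = 17361/2750
  (3681/5966, 5742/2983) → Z = 1161/190
  (813/310, -67/310) → Z = 36259/3100
The feasible region has finitely many vertices and no improving ray; the maximum is 36259/3100 at (813/310, -67/310).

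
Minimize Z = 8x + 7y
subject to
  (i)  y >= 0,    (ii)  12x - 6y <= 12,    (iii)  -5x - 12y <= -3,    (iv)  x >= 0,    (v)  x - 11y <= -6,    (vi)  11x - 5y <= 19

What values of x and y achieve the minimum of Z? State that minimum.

x = 0, y = 6/11, minimum Z = 42/11

Vertices and Z = 8x + 7y:
  (4/3, 2/3) → Z = 46/3
  (9, 16) → Z = 184
  (0, 6/11) → Z = 42/11
The feasible region is unbounded (it extends along (0, 1), (5, 11)), but Z strictly increases along every unbounded feasible direction, so there is no improving ray and the minimum is attained at a vertex.

The binding constraints are x = 0 and x - 11y = -6.
Solving simultaneously gives x = 0, y = 6/11.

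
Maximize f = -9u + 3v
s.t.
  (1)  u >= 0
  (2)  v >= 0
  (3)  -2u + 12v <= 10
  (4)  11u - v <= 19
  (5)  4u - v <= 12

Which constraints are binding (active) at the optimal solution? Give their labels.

(1) and (3)

Feasible corners and f = -9u + 3v:
  (0, 0) → f = 0
  (0, 5/6) → f = 5/2
  (19/11, 0) → f = -171/11
  (119/65, 74/65) → f = -849/65

The maximum is at (0, 5/6). Substituting into each constraint, equality holds for (1) and (3); the remaining constraints have slack.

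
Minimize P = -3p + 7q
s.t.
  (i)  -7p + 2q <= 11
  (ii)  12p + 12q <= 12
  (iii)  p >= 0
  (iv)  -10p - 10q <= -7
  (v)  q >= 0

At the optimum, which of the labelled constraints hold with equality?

Extreme points and P = -3p + 7q:
  (0, 1) → P = 7
  (1, 0) → P = -3
  (0, 7/10) → P = 49/10
  (7/10, 0) → P = -21/10

The minimum is at (1, 0). Substituting into each constraint, equality holds for (ii) and (v); the remaining constraints have slack.

(ii) and (v)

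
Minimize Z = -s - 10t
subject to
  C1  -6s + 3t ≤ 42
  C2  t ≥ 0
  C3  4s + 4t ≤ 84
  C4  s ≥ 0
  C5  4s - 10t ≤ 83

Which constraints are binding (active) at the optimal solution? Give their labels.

Extreme points and Z = -s - 10t:
  (7/3, 56/3) → Z = -189
  (0, 14) → Z = -140
  (0, 0) → Z = 0
  (83/4, 0) → Z = -83/4
  (293/14, 1/14) → Z = -303/14

The minimum is at (7/3, 56/3). Substituting into each constraint, equality holds for C1 and C3; the remaining constraints have slack.

C1 and C3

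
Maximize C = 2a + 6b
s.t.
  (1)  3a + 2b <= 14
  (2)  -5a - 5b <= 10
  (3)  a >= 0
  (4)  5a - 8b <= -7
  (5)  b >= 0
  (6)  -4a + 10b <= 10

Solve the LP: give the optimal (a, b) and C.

a = 5/9, b = 11/9, maximum C = 76/9

Corner points and C = 2a + 6b:
  (0, 7/8) → C = 21/4
  (0, 1) → C = 6
  (5/9, 11/9) → C = 76/9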